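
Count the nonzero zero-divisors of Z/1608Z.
Z/1608Z has 1079 nonzero zero-divisors

In Z/1608Z each nonzero element is either a unit (gcd with 1608 is 1) or a zero-divisor (gcd > 1). The number of units is φ(1608): factorise 1608 = 2^3 · 3 · 67, so φ(1608) = (2^3 − 2^2) · (3 − 1) · (67 − 1) = 4 · 2 · 66 = 528. The nonzero elements number 1608 − 1 = 1607. Hence the nonzero zero-divisors number 1607 − 528 = 1079.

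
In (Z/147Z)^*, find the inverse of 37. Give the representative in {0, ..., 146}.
37^(−1) ≡ 4 (mod 147)

Apply the extended Euclidean algorithm to (147, 37), tracking rows (r, s, t) with s·147 + t·37 = r. Each division r_prev = q·r_cur + r_new produces the new row as (previous row) − q·(current row):
  row A: (147, 1, 0)   [1·147 + 0·37 = 147]
  row B: (37, 0, 1)   [0·147 + 1·37 = 37]
  147 = 3·37 + 36   → row C = row A − 3·row B = (36, 1, −3)   [check: 1·147 − 3·37 = 36]
  37 = 1·36 + 1   → row D = row B − 1·row C = (1, −1, 4)   [check: −1·147 + 4·37 = 1]
  36 = 36·1 + 0   → remainder 0, stop. gcd = 1 (last nonzero row D).
The gcd is 1, so 37 is invertible mod 147. The last nonzero row gives −1·147 + 4·37 = 1, so t = 4. So 37^(−1) ≡ 4 (mod 147). Verify: 37 · 4 = 148 ≡ 1 (mod 147). ✓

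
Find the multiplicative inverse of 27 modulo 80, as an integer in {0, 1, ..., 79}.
27^(−1) ≡ 3 (mod 80)

Apply the extended Euclidean algorithm to (80, 27), tracking rows (r, s, t) with s·80 + t·27 = r. Each division r_prev = q·r_cur + r_new produces the new row as (previous row) − q·(current row):
  row A: (80, 1, 0)   [1·80 + 0·27 = 80]
  row B: (27, 0, 1)   [0·80 + 1·27 = 27]
  80 = 2·27 + 26   → row C = row A − 2·row B = (26, 1, −2)   [check: 1·80 − 2·27 = 26]
  27 = 1·26 + 1   → row D = row B − 1·row C = (1, −1, 3)   [check: −1·80 + 3·27 = 1]
  26 = 26·1 + 0   → remainder 0, stop. gcd = 1 (last nonzero row D).
The gcd is 1, so 27 is invertible mod 80. The last nonzero row gives −1·80 + 3·27 = 1, so t = 3. So 27^(−1) ≡ 3 (mod 80). Verify: 27 · 3 = 81 ≡ 1 (mod 80). ✓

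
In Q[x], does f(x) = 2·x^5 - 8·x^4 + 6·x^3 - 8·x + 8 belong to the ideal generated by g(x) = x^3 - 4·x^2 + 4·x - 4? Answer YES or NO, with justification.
YES

In Q[x] the ideal (g) consists of all multiples of g, so f ∈ (g) iff g | f, i.e. iff the remainder of f on division by g is 0. Divide f by g (g is monic, so eliminate the leading term of the running remainder at each step):
  leading term 2·x^5: subtract (2·x^2)·g(x) = 2·x^5 - 8·x^4 + 8·x^3 - 8·x^2, leaving -2·x^3 + 8·x^2 - 8·x + 8
  leading term -2·x^3: subtract (-2)·g(x) = -2·x^3 + 8·x^2 - 8·x + 8, leaving 0
The remainder is 0, so f(x) = g(x) · h(x) with h(x) = 2·x^2 - 2. Hence g | f, i.e. f ∈ (g).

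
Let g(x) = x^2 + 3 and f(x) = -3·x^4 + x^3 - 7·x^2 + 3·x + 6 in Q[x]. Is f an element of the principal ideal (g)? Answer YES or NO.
YES

In Q[x] the ideal (g) consists of all multiples of g, so f ∈ (g) iff g | f, i.e. iff the remainder of f on division by g is 0. Divide f by g (g is monic, so eliminate the leading term of the running remainder at each step):
  leading term -3·x^4: subtract (-3·x^2)·g(x) = -3·x^4 - 9·x^2, leaving x^3 + 2·x^2 + 3·x + 6
  leading term x^3: subtract (x)·g(x) = x^3 + 3·x, leaving 2·x^2 + 6
  leading term 2·x^2: subtract (2)·g(x) = 2·x^2 + 6, leaving 0
The remainder is 0, so f(x) = g(x) · h(x) with h(x) = -3·x^2 + x + 2. Hence g | f, i.e. f ∈ (g).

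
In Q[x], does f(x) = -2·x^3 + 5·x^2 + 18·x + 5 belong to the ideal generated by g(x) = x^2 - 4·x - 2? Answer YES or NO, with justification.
In Q[x] the ideal (g) consists of all multiples of g, so f ∈ (g) iff g | f, i.e. iff the remainder of f on division by g is 0. Divide f by g (g is monic, so eliminate the leading term of the running remainder at each step):
  leading term -2·x^3: subtract (-2·x)·g(x) = -2·x^3 + 8·x^2 + 4·x, leaving -3·x^2 + 14·x + 5
  leading term -3·x^2: subtract (-3)·g(x) = -3·x^2 + 12·x + 6, leaving 2·x - 1
The remainder r(x) = 2·x - 1 ≠ 0 (and deg r < deg g), so g ∤ f, i.e. f ∉ (g).

Final answer: NO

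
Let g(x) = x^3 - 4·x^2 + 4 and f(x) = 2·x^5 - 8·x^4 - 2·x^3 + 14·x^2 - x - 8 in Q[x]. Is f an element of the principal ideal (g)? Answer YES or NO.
NO

In Q[x] the ideal (g) consists of all multiples of g, so f ∈ (g) iff g | f, i.e. iff the remainder of f on division by g is 0. Divide f by g (g is monic, so eliminate the leading term of the running remainder at each step):
  leading term 2·x^5: subtract (2·x^2)·g(x) = 2·x^5 - 8·x^4 + 8·x^2, leaving -2·x^3 + 6·x^2 - x - 8
  leading term -2·x^3: subtract (-2)·g(x) = -2·x^3 + 8·x^2 - 8, leaving -2·x^2 - x
The remainder r(x) = -2·x^2 - x ≠ 0 (and deg r < deg g), so g ∤ f, i.e. f ∉ (g).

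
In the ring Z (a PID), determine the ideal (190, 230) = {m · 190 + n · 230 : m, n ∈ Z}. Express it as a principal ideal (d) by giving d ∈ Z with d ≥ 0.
(190, 230) = (10); d = 10

In the PID Z, (a, b) is generated by gcd(a, b). Compute gcd(230, 190) with the extended Euclidean algorithm, tracking rows (r, s, t) with s·230 + t·190 = r:
  row A: (230, 1, 0)   [1·230 + 0·190 = 230]
  row B: (190, 0, 1)   [0·230 + 1·190 = 190]
  230 = 1·190 + 40   → row C = row A − 1·row B = (40, 1, −1)   [check: 1·230 − 1·190 = 40]
  190 = 4·40 + 30   → row D = row B − 4·row C = (30, −4, 5)   [check: −4·230 + 5·190 = 30]
  40 = 1·30 + 10   → row E = row C − 1·row D = (10, 5, −6)   [check: 5·230 − 6·190 = 10]
  30 = 3·10 + 0   → remainder 0, stop. gcd = 10 (last nonzero row E).
So gcd(190, 230) = 10, with Bézout identity 5·230 − 6·190 = 10. Containment (⊇): the Bézout identity exhibits 10 as an element of (190, 230), giving (10) ⊆ (190, 230). Containment (⊆): since 10 | 190 and 10 | 230 (190 = 10·19, 230 = 10·23), every Z-linear combination of 190 and 230 is divisible by 10, so (190, 230) ⊆ (10). Therefore (190, 230) = (10), d = 10.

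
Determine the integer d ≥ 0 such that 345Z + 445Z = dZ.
In the PID Z, (a, b) is generated by gcd(a, b). Compute gcd(445, 345) with the extended Euclidean algorithm, tracking rows (r, s, t) with s·445 + t·345 = r:
  row A: (445, 1, 0)   [1·445 + 0·345 = 445]
  row B: (345, 0, 1)   [0·445 + 1·345 = 345]
  445 = 1·345 + 100   → row C = row A − 1·row B = (100, 1, −1)   [check: 1·445 − 1·345 = 100]
  345 = 3·100 + 45   → row D = row B − 3·row C = (45, −3, 4)   [check: −3·445 + 4·345 = 45]
  100 = 2·45 + 10   → row E = row C − 2·row D = (10, 7, −9)   [check: 7·445 − 9·345 = 10]
  45 = 4·10 + 5   → row F = row D − 4·row E = (5, −31, 40)   [check: −31·445 + 40·345 = 5]
  10 = 2·5 + 0   → remainder 0, stop. gcd = 5 (last nonzero row F).
So gcd(345, 445) = 5, with Bézout identity −31·445 + 40·345 = 5. Containment (⊇): the Bézout identity exhibits 5 as an element of (345, 445), giving (5) ⊆ (345, 445). Containment (⊆): since 5 | 345 and 5 | 445 (345 = 5·69, 445 = 5·89), every Z-linear combination of 345 and 445 is divisible by 5, so (345, 445) ⊆ (5). Therefore (345, 445) = (5), d = 5.

Final answer: (345, 445) = (5); d = 5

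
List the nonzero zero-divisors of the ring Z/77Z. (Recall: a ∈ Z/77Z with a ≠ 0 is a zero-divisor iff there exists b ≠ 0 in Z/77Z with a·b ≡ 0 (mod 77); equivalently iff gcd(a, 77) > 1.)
nonzero zero-divisors of Z/77Z = {7, 11, 14, 21, 22, 28, 33, 35, 42, 44, 49, 55, 56, 63, 66, 70}

An element a ∈ Z/77Z (with a ≠ 0) is a zero-divisor iff gcd(a, 77) > 1 (because a is a unit precisely when gcd(a, n) = 1, and in Z/nZ every nonzero, non-unit element is a zero-divisor). Scan a = 1, ..., 76 and keep those with gcd(a, 77) > 1:
  gcd(7, 77) = 7, gcd(11, 77) = 11, gcd(14, 77) = 7, gcd(21, 77) = 7, gcd(22, 77) = 11, gcd(28, 77) = 7, gcd(33, 77) = 11, gcd(35, 77) = 7, gcd(42, 77) = 7, gcd(44, 77) = 11, gcd(49, 77) = 7, gcd(55, 77) = 11, gcd(56, 77) = 7, gcd(63, 77) = 7, gcd(66, 77) = 11, gcd(70, 77) = 7.
All other a ∈ {1, ..., 76} have gcd(a, 77) = 1 and are units. So the nonzero zero-divisors are exactly the 16 values of a appearing in this scan.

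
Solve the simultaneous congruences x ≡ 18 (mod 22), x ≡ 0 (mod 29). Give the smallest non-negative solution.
x ≡ 348 (mod 638); the representative in [0, 638) is 348

The moduli 22, 29 are pairwise coprime, so by the CRT there is a unique solution mod 22·29 = 638.
Solve by successive substitution. Start with x ≡ 18 (mod 22).
  Combine with x ≡ 0 (mod 29): write x = 18 + 22·t and require 18 + 22·t ≡ 0 (mod 29), i.e. 22·t ≡ 0 − 18 ≡ 11 (mod 29). Since 22^(−1) ≡ 4 (mod 29), t ≡ 4·11 ≡ 15 (mod 29). So x ≡ 18 + 22·15 = 348 (mod 638).
Unique solution in [0, 638): x = 348.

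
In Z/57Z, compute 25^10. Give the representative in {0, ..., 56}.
25

Use repeated squaring. Binary(10) = 1010. Walk through the bits of the exponent 10 left-to-right: at each bit after the leading one, square the running value, then multiply by 25 if the bit is 1 (always reducing mod 57):
  bit 1 = 1 (leading): start with 25.
  bit 2 = 0: square 25^2 = 625 ≡ 55 (mod 57).
  bit 3 = 1: square 55^2 = 3025 ≡ 4; bit is 1, so multiply 4·25 = 100 ≡ 43 (mod 57).
  bit 4 = 0: square 43^2 = 1849 ≡ 25 (mod 57).
Final value: 25^10 ≡ 25 (mod 57).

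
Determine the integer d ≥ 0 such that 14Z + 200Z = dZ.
(14, 200) = (2); d = 2

In the PID Z, (a, b) is generated by gcd(a, b). Compute gcd(200, 14) with the extended Euclidean algorithm, tracking rows (r, s, t) with s·200 + t·14 = r:
  row A: (200, 1, 0)   [1·200 + 0·14 = 200]
  row B: (14, 0, 1)   [0·200 + 1·14 = 14]
  200 = 14·14 + 4   → row C = row A − 14·row B = (4, 1, −14)   [check: 1·200 − 14·14 = 4]
  14 = 3·4 + 2   → row D = row B − 3·row C = (2, −3, 43)   [check: −3·200 + 43·14 = 2]
  4 = 2·2 + 0   → remainder 0, stop. gcd = 2 (last nonzero row D).
So gcd(14, 200) = 2, with Bézout identity −3·200 + 43·14 = 2. Containment (⊇): the Bézout identity exhibits 2 as an element of (14, 200), giving (2) ⊆ (14, 200). Containment (⊆): since 2 | 14 and 2 | 200 (14 = 2·7, 200 = 2·100), every Z-linear combination of 14 and 200 is divisible by 2, so (14, 200) ⊆ (2). Therefore (14, 200) = (2), d = 2.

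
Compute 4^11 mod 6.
Use repeated squaring. Binary(11) = 1011. Walk through the bits of the exponent 11 left-to-right: at each bit after the leading one, square the running value, then multiply by 4 if the bit is 1 (always reducing mod 6):
  bit 1 = 1 (leading): start with 4.
  bit 2 = 0: square 4^2 = 16 ≡ 4 (mod 6).
  bit 3 = 1: square 4^2 = 16 ≡ 4; bit is 1, so multiply 4·4 = 16 ≡ 4 (mod 6).
  bit 4 = 1: square 4^2 = 16 ≡ 4; bit is 1, so multiply 4·4 = 16 ≡ 4 (mod 6).
Final value: 4^11 ≡ 4 (mod 6).

Final answer: 4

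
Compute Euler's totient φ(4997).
φ is multiplicative, with φ(p^e) = p^e − p^(e−1). Factorise 4997 = 19 · 263. Then
  φ(4997) = (19 − 1) · (263 − 1) = 18 · 262 = 4716.

Final answer: φ(4997) = 4716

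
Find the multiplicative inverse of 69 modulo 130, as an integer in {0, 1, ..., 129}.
Apply the extended Euclidean algorithm to (130, 69), tracking rows (r, s, t) with s·130 + t·69 = r. Each division r_prev = q·r_cur + r_new produces the new row as (previous row) − q·(current row):
  row A: (130, 1, 0)   [1·130 + 0·69 = 130]
  row B: (69, 0, 1)   [0·130 + 1·69 = 69]
  130 = 1·69 + 61   → row C = row A − 1·row B = (61, 1, −1)   [check: 1·130 − 1·69 = 61]
  69 = 1·61 + 8   → row D = row B − 1·row C = (8, −1, 2)   [check: −1·130 + 2·69 = 8]
  61 = 7·8 + 5   → row E = row C − 7·row D = (5, 8, −15)   [check: 8·130 − 15·69 = 5]
  8 = 1·5 + 3   → row F = row D − 1·row E = (3, −9, 17)   [check: −9·130 + 17·69 = 3]
  5 = 1·3 + 2   → row G = row E − 1·row F = (2, 17, −32)   [check: 17·130 − 32·69 = 2]
  3 = 1·2 + 1   → row H = row F − 1·row G = (1, −26, 49)   [check: −26·130 + 49·69 = 1]
  2 = 2·1 + 0   → remainder 0, stop. gcd = 1 (last nonzero row H).
The gcd is 1, so 69 is invertible mod 130. The last nonzero row gives −26·130 + 49·69 = 1, so t = 49. So 69^(−1) ≡ 49 (mod 130). Verify: 69 · 49 = 3381 ≡ 1 (mod 130). ✓

Final answer: 69^(−1) ≡ 49 (mod 130)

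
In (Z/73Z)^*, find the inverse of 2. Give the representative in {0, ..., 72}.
2^(−1) ≡ 37 (mod 73)

Apply the extended Euclidean algorithm to (73, 2), tracking rows (r, s, t) with s·73 + t·2 = r. Each division r_prev = q·r_cur + r_new produces the new row as (previous row) − q·(current row):
  row A: (73, 1, 0)   [1·73 + 0·2 = 73]
  row B: (2, 0, 1)   [0·73 + 1·2 = 2]
  73 = 36·2 + 1   → row C = row A − 36·row B = (1, 1, −36)   [check: 1·73 − 36·2 = 1]
  2 = 2·1 + 0   → remainder 0, stop. gcd = 1 (last nonzero row C).
The gcd is 1, so 2 is invertible mod 73. The last nonzero row gives 1·73 − 36·2 = 1, so t = −36. So 2^(−1) ≡ −36 ≡ 37 (mod 73). Verify: 2 · 37 = 74 ≡ 1 (mod 73). ✓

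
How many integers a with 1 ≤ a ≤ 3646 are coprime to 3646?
1822

The number of a ∈ {1, ..., 3646} with gcd(a, 3646) = 1 is by definition Euler's totient φ(3646). φ is multiplicative, with φ(p^e) = p^e − p^(e−1). Factorise 3646 = 2 · 1823. Then
  φ(3646) = (2 − 1) · (1823 − 1) = 1 · 1822 = 1822.
So there are 1822 such integers.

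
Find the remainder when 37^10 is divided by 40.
9

Use repeated squaring. Binary(10) = 1010. Walk through the bits of the exponent 10 left-to-right: at each bit after the leading one, square the running value, then multiply by 37 if the bit is 1 (always reducing mod 40):
  bit 1 = 1 (leading): start with 37.
  bit 2 = 0: square 37^2 = 1369 ≡ 9 (mod 40).
  bit 3 = 1: square 9^2 = 81 ≡ 1; bit is 1, so multiply 1·37 = 37 (mod 40).
  bit 4 = 0: square 37^2 = 1369 ≡ 9 (mod 40).
Final value: 37^10 ≡ 9 (mod 40).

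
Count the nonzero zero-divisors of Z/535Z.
Z/535Z has 110 nonzero zero-divisors

In Z/535Z each nonzero element is either a unit (gcd with 535 is 1) or a zero-divisor (gcd > 1). The number of units is φ(535): factorise 535 = 5 · 107, so φ(535) = (5 − 1) · (107 − 1) = 4 · 106 = 424. The nonzero elements number 535 − 1 = 534. Hence the nonzero zero-divisors number 534 − 424 = 110.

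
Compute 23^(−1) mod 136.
23^(−1) ≡ 71 (mod 136)

Apply the extended Euclidean algorithm to (136, 23), tracking rows (r, s, t) with s·136 + t·23 = r. Each division r_prev = q·r_cur + r_new produces the new row as (previous row) − q·(current row):
  row A: (136, 1, 0)   [1·136 + 0·23 = 136]
  row B: (23, 0, 1)   [0·136 + 1·23 = 23]
  136 = 5·23 + 21   → row C = row A − 5·row B = (21, 1, −5)   [check: 1·136 − 5·23 = 21]
  23 = 1·21 + 2   → row D = row B − 1·row C = (2, −1, 6)   [check: −1·136 + 6·23 = 2]
  21 = 10·2 + 1   → row E = row C − 10·row D = (1, 11, −65)   [check: 11·136 − 65·23 = 1]
  2 = 2·1 + 0   → remainder 0, stop. gcd = 1 (last nonzero row E).
The gcd is 1, so 23 is invertible mod 136. The last nonzero row gives 11·136 − 65·23 = 1, so t = −65. So 23^(−1) ≡ −65 ≡ 71 (mod 136). Verify: 23 · 71 = 1633 ≡ 1 (mod 136). ✓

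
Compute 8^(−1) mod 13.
8^(−1) ≡ 5 (mod 13)

Apply the extended Euclidean algorithm to (13, 8), tracking rows (r, s, t) with s·13 + t·8 = r. Each division r_prev = q·r_cur + r_new produces the new row as (previous row) − q·(current row):
  row A: (13, 1, 0)   [1·13 + 0·8 = 13]
  row B: (8, 0, 1)   [0·13 + 1·8 = 8]
  13 = 1·8 + 5   → row C = row A − 1·row B = (5, 1, −1)   [check: 1·13 − 1·8 = 5]
  8 = 1·5 + 3   → row D = row B − 1·row C = (3, −1, 2)   [check: −1·13 + 2·8 = 3]
  5 = 1·3 + 2   → row E = row C − 1·row D = (2, 2, −3)   [check: 2·13 − 3·8 = 2]
  3 = 1·2 + 1   → row F = row D − 1·row E = (1, −3, 5)   [check: −3·13 + 5·8 = 1]
  2 = 2·1 + 0   → remainder 0, stop. gcd = 1 (last nonzero row F).
The gcd is 1, so 8 is invertible mod 13. The last nonzero row gives −3·13 + 5·8 = 1, so t = 5. So 8^(−1) ≡ 5 (mod 13). Verify: 8 · 5 = 40 ≡ 1 (mod 13). ✓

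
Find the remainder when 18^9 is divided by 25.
Use repeated squaring. Binary(9) = 1001. Walk through the bits of the exponent 9 left-to-right: at each bit after the leading one, square the running value, then multiply by 18 if the bit is 1 (always reducing mod 25):
  bit 1 = 1 (leading): start with 18.
  bit 2 = 0: square 18^2 = 324 ≡ 24 (mod 25).
  bit 3 = 0: square 24^2 = 576 ≡ 1 (mod 25).
  bit 4 = 1: square 1^2 = 1; bit is 1, so multiply 1·18 = 18 (mod 25).
Final value: 18^9 ≡ 18 (mod 25).

Final answer: 18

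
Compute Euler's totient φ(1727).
φ(1727) = 1560

φ is multiplicative, with φ(p^e) = p^e − p^(e−1). Factorise 1727 = 11 · 157. Then
  φ(1727) = (11 − 1) · (157 − 1) = 10 · 156 = 1560.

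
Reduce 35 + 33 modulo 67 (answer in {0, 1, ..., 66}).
Both summands are already reduced mod 67. 35 + 33 = 68; 68 = 1·67 + 1, so (35 + 33) mod 67 = 1.

Final answer: 1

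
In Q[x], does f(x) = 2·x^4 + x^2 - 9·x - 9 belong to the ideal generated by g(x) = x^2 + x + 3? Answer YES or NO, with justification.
YES

In Q[x] the ideal (g) consists of all multiples of g, so f ∈ (g) iff g | f, i.e. iff the remainder of f on division by g is 0. Divide f by g (g is monic, so eliminate the leading term of the running remainder at each step):
  leading term 2·x^4: subtract (2·x^2)·g(x) = 2·x^4 + 2·x^3 + 6·x^2, leaving -2·x^3 - 5·x^2 - 9·x - 9
  leading term -2·x^3: subtract (-2·x)·g(x) = -2·x^3 - 2·x^2 - 6·x, leaving -3·x^2 - 3·x - 9
  leading term -3·x^2: subtract (-3)·g(x) = -3·x^2 - 3·x - 9, leaving 0
The remainder is 0, so f(x) = g(x) · h(x) with h(x) = 2·x^2 - 2·x - 3. Hence g | f, i.e. f ∈ (g).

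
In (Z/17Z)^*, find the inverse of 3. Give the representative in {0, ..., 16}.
3^(−1) ≡ 6 (mod 17)

Apply the extended Euclidean algorithm to (17, 3), tracking rows (r, s, t) with s·17 + t·3 = r. Each division r_prev = q·r_cur + r_new produces the new row as (previous row) − q·(current row):
  row A: (17, 1, 0)   [1·17 + 0·3 = 17]
  row B: (3, 0, 1)   [0·17 + 1·3 = 3]
  17 = 5·3 + 2   → row C = row A − 5·row B = (2, 1, −5)   [check: 1·17 − 5·3 = 2]
  3 = 1·2 + 1   → row D = row B − 1·row C = (1, −1, 6)   [check: −1·17 + 6·3 = 1]
  2 = 2·1 + 0   → remainder 0, stop. gcd = 1 (last nonzero row D).
The gcd is 1, so 3 is invertible mod 17. The last nonzero row gives −1·17 + 6·3 = 1, so t = 6. So 3^(−1) ≡ 6 (mod 17). Verify: 3 · 6 = 18 ≡ 1 (mod 17). ✓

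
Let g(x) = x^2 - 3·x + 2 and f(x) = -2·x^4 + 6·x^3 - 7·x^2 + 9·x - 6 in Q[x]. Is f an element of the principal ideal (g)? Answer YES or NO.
In Q[x] the ideal (g) consists of all multiples of g, so f ∈ (g) iff g | f, i.e. iff the remainder of f on division by g is 0. Divide f by g (g is monic, so eliminate the leading term of the running remainder at each step):
  leading term -2·x^4: subtract (-2·x^2)·g(x) = -2·x^4 + 6·x^3 - 4·x^2, leaving -3·x^2 + 9·x - 6
  leading term -3·x^2: subtract (-3)·g(x) = -3·x^2 + 9·x - 6, leaving 0
The remainder is 0, so f(x) = g(x) · h(x) with h(x) = -2·x^2 - 3. Hence g | f, i.e. f ∈ (g).

Final answer: YES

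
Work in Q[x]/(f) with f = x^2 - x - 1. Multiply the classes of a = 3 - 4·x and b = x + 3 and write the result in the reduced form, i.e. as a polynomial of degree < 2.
a · b ≡ 5 - 13·x (mod f(x))

First multiply in Q[x] without reducing: a · b = -4·x^2 - 9·x + 9. Now divide by f(x) = x^2 - x - 1, eliminating the leading term at each step:
  leading term -4·x^2: subtract (-4)·f(x) = -4·x^2 + 4·x + 4, leaving 5 - 13·x
The degree is now < 2, so this is the remainder. Hence a · b ≡ 5 - 13·x in Q[x]/(f).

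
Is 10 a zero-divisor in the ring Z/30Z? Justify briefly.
gcd(10, 30) = 10 > 1, so 10 is not a unit in Z/30Z. In Z/nZ every nonzero non-unit is a zero-divisor: explicitly, take b = 30/gcd = 3 ≠ 0 (mod 30); then 10·3 = 30 = 1·30, i.e. 10·3 ≡ 0 (mod 30). So 10 is a zero-divisor.

Final answer: YES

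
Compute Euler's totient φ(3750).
φ(3750) = 1000

φ is multiplicative, with φ(p^e) = p^e − p^(e−1). Factorise 3750 = 2 · 3 · 5^4. Then
  φ(3750) = (2 − 1) · (3 − 1) · (5^4 − 5^3) = 1 · 2 · 500 = 1000.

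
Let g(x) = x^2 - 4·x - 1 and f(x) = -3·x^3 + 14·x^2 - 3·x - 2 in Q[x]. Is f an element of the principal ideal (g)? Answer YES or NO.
In Q[x] the ideal (g) consists of all multiples of g, so f ∈ (g) iff g | f, i.e. iff the remainder of f on division by g is 0. Divide f by g (g is monic, so eliminate the leading term of the running remainder at each step):
  leading term -3·x^3: subtract (-3·x)·g(x) = -3·x^3 + 12·x^2 + 3·x, leaving 2·x^2 - 6·x - 2
  leading term 2·x^2: subtract (2)·g(x) = 2·x^2 - 8·x - 2, leaving 2·x
The remainder r(x) = 2·x ≠ 0 (and deg r < deg g), so g ∤ f, i.e. f ∉ (g).

Final answer: NO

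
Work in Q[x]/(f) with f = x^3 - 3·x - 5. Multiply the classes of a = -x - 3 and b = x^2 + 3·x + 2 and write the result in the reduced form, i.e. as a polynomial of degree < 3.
a · b ≡ -6·x^2 - 14·x - 11 (mod f(x))

First multiply in Q[x] without reducing: a · b = -x^3 - 6·x^2 - 11·x - 6. Now divide by f(x) = x^3 - 3·x - 5, eliminating the leading term at each step:
  leading term -x^3: subtract (-1)·f(x) = -x^3 + 3·x + 5, leaving -6·x^2 - 14·x - 11
The degree is now < 3, so this is the remainder. Hence a · b ≡ -6·x^2 - 14·x - 11 in Q[x]/(f).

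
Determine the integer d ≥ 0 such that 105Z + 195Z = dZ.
(105, 195) = (15); d = 15

In the PID Z, (a, b) is generated by gcd(a, b). Compute gcd(195, 105) with the extended Euclidean algorithm, tracking rows (r, s, t) with s·195 + t·105 = r:
  row A: (195, 1, 0)   [1·195 + 0·105 = 195]
  row B: (105, 0, 1)   [0·195 + 1·105 = 105]
  195 = 1·105 + 90   → row C = row A − 1·row B = (90, 1, −1)   [check: 1·195 − 1·105 = 90]
  105 = 1·90 + 15   → row D = row B − 1·row C = (15, −1, 2)   [check: −1·195 + 2·105 = 15]
  90 = 6·15 + 0   → remainder 0, stop. gcd = 15 (last nonzero row D).
So gcd(105, 195) = 15, with Bézout identity −1·195 + 2·105 = 15. Containment (⊇): the Bézout identity exhibits 15 as an element of (105, 195), giving (15) ⊆ (105, 195). Containment (⊆): since 15 | 105 and 15 | 195 (105 = 15·7, 195 = 15·13), every Z-linear combination of 105 and 195 is divisible by 15, so (105, 195) ⊆ (15). Therefore (105, 195) = (15), d = 15.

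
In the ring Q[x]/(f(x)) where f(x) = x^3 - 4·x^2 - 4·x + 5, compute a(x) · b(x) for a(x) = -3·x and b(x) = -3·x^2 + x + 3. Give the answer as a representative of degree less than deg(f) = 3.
First multiply in Q[x] without reducing: a · b = 9·x^3 - 3·x^2 - 9·x. Now divide by f(x) = x^3 - 4·x^2 - 4·x + 5, eliminating the leading term at each step:
  leading term 9·x^3: subtract (9)·f(x) = 9·x^3 - 36·x^2 - 36·x + 45, leaving 33·x^2 + 27·x - 45
The degree is now < 3, so this is the remainder. Hence a · b ≡ 33·x^2 + 27·x - 45 in Q[x]/(f).

Final answer: a · b ≡ 33·x^2 + 27·x - 45 (mod f(x))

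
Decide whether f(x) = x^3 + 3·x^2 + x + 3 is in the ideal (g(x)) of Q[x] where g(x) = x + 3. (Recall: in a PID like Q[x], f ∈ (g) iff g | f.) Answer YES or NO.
In Q[x] the ideal (g) consists of all multiples of g, so f ∈ (g) iff g | f, i.e. iff the remainder of f on division by g is 0. Divide f by g (g is monic, so eliminate the leading term of the running remainder at each step):
  leading term x^3: subtract (x^2)·g(x) = x^3 + 3·x^2, leaving x + 3
  leading term x: subtract (1)·g(x) = x + 3, leaving 0
The remainder is 0, so f(x) = g(x) · h(x) with h(x) = x^2 + 1. Hence g | f, i.e. f ∈ (g).

Final answer: YES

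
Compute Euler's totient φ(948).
φ is multiplicative, with φ(p^e) = p^e − p^(e−1). Factorise 948 = 2^2 · 3 · 79. Then
  φ(948) = (2^2 − 2^1) · (3 − 1) · (79 − 1) = 2 · 2 · 78 = 312.

Final answer: φ(948) = 312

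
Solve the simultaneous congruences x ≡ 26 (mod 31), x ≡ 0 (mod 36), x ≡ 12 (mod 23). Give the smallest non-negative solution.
The moduli 31, 36, 23 are pairwise coprime, so by the CRT there is a unique solution mod 31·36·23 = 25668.
Solve by successive substitution. Start with x ≡ 26 (mod 31).
  Combine with x ≡ 0 (mod 36): write x = 26 + 31·t and require 26 + 31·t ≡ 0 (mod 36), i.e. 31·t ≡ 0 − 26 ≡ 10 (mod 36). Since 31^(−1) ≡ 7 (mod 36), t ≡ 7·10 ≡ 34 (mod 36). So x ≡ 26 + 31·34 = 1080 (mod 1116).
  Combine with x ≡ 12 (mod 23): write x = 1080 + 1116·t and require 1080 + 1116·t ≡ 12 (mod 23), i.e. 1116·t ≡ 12 − 1080 ≡ 13 (mod 23). Since 1116^(−1) ≡ 2 (mod 23) (1116 ≡ 12 (mod 23)), t ≡ 2·13 ≡ 3 (mod 23). So x ≡ 1080 + 1116·3 = 4428 (mod 25668).
Unique solution in [0, 25668): x = 4428.

Final answer: x ≡ 4428 (mod 25668); the representative in [0, 25668) is 4428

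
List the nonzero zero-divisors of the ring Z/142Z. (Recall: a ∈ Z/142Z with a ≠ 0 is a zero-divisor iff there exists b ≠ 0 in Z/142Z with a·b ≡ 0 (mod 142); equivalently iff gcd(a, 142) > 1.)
nonzero zero-divisors of Z/142Z = {2, 4, 6, 8, 10, 12, 14, 16, 18, 20, 22, 24, 26, 28, 30, 32, 34, 36, 38, 40, 42, 44, 46, 48, 50, 52, 54, 56, 58, 60, 62, 64, 66, 68, 70, 71, 72, 74, 76, 78, 80, 82, 84, 86, 88, 90, 92, 94, 96, 98, 100, 102, 104, 106, 108, 110, 112, 114, 116, 118, 120, 122, 124, 126, 128, 130, 132, 134, 136, 138, 140}

An element a ∈ Z/142Z (with a ≠ 0) is a zero-divisor iff gcd(a, 142) > 1 (because a is a unit precisely when gcd(a, n) = 1, and in Z/nZ every nonzero, non-unit element is a zero-divisor). Scan a = 1, ..., 141 and keep those with gcd(a, 142) > 1:
  gcd(2, 142) = 2, gcd(4, 142) = 2, gcd(6, 142) = 2, gcd(8, 142) = 2, gcd(10, 142) = 2, gcd(12, 142) = 2, gcd(14, 142) = 2, gcd(16, 142) = 2, gcd(18, 142) = 2, gcd(20, 142) = 2, gcd(22, 142) = 2, gcd(24, 142) = 2, gcd(26, 142) = 2, gcd(28, 142) = 2, gcd(30, 142) = 2, gcd(32, 142) = 2, gcd(34, 142) = 2, gcd(36, 142) = 2, gcd(38, 142) = 2, gcd(40, 142) = 2, gcd(42, 142) = 2, gcd(44, 142) = 2, gcd(46, 142) = 2, gcd(48, 142) = 2, gcd(50, 142) = 2, gcd(52, 142) = 2, gcd(54, 142) = 2, gcd(56, 142) = 2, gcd(58, 142) = 2, gcd(60, 142) = 2, gcd(62, 142) = 2, gcd(64, 142) = 2, gcd(66, 142) = 2, gcd(68, 142) = 2, gcd(70, 142) = 2, gcd(71, 142) = 71, gcd(72, 142) = 2, gcd(74, 142) = 2, gcd(76, 142) = 2, gcd(78, 142) = 2, gcd(80, 142) = 2, gcd(82, 142) = 2, gcd(84, 142) = 2, gcd(86, 142) = 2, gcd(88, 142) = 2, gcd(90, 142) = 2, gcd(92, 142) = 2, gcd(94, 142) = 2, gcd(96, 142) = 2, gcd(98, 142) = 2, gcd(100, 142) = 2, gcd(102, 142) = 2, gcd(104, 142) = 2, gcd(106, 142) = 2, gcd(108, 142) = 2, gcd(110, 142) = 2, gcd(112, 142) = 2, gcd(114, 142) = 2, gcd(116, 142) = 2, gcd(118, 142) = 2, gcd(120, 142) = 2, gcd(122, 142) = 2, gcd(124, 142) = 2, gcd(126, 142) = 2, gcd(128, 142) = 2, gcd(130, 142) = 2, gcd(132, 142) = 2, gcd(134, 142) = 2, gcd(136, 142) = 2, gcd(138, 142) = 2, gcd(140, 142) = 2.
All other a ∈ {1, ..., 141} have gcd(a, 142) = 1 and are units. So the nonzero zero-divisors are exactly the 71 values of a appearing in this scan.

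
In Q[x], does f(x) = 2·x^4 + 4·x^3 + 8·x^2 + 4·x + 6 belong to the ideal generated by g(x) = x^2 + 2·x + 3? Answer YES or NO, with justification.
In Q[x] the ideal (g) consists of all multiples of g, so f ∈ (g) iff g | f, i.e. iff the remainder of f on division by g is 0. Divide f by g (g is monic, so eliminate the leading term of the running remainder at each step):
  leading term 2·x^4: subtract (2·x^2)·g(x) = 2·x^4 + 4·x^3 + 6·x^2, leaving 2·x^2 + 4·x + 6
  leading term 2·x^2: subtract (2)·g(x) = 2·x^2 + 4·x + 6, leaving 0
The remainder is 0, so f(x) = g(x) · h(x) with h(x) = 2·x^2 + 2. Hence g | f, i.e. f ∈ (g).

Final answer: YES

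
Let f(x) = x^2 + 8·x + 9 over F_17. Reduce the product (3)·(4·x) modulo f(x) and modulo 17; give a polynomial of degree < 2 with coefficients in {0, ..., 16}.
a · b ≡ 12·x (mod f(x))

Multiply as integer polynomials: a · b = 12·x. Reducing coefficients mod 17: a · b ≡ 12·x. This already has degree < 2, so no reduction by f is needed. Hence a · b ≡ 12·x in F_17[x]/(f).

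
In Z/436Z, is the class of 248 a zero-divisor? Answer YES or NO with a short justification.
YES

gcd(248, 436) = 4 > 1, so 248 is not a unit in Z/436Z. In Z/nZ every nonzero non-unit is a zero-divisor: explicitly, take b = 436/gcd = 109 ≠ 0 (mod 436); then 248·109 = 27032 = 62·436, i.e. 248·109 ≡ 0 (mod 436). So 248 is a zero-divisor.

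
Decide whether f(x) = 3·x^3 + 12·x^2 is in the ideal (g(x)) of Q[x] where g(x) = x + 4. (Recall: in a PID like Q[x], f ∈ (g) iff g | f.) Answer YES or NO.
YES

In Q[x] the ideal (g) consists of all multiples of g, so f ∈ (g) iff g | f, i.e. iff the remainder of f on division by g is 0. Divide f by g (g is monic, so eliminate the leading term of the running remainder at each step):
  leading term 3·x^3: subtract (3·x^2)·g(x) = 3·x^3 + 12·x^2, leaving 0
The remainder is 0, so f(x) = g(x) · h(x) with h(x) = 3·x^2. Hence g | f, i.e. f ∈ (g).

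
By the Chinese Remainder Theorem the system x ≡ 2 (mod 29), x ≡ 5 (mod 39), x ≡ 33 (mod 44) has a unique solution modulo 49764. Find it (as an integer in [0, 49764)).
The moduli 29, 39, 44 are pairwise coprime, so by the CRT there is a unique solution mod 29·39·44 = 49764.
Solve by successive substitution. Start with x ≡ 2 (mod 29).
  Combine with x ≡ 5 (mod 39): write x = 2 + 29·t and require 2 + 29·t ≡ 5 (mod 39), i.e. 29·t ≡ 5 − 2 ≡ 3 (mod 39). Since 29^(−1) ≡ 35 (mod 39), t ≡ 35·3 ≡ 27 (mod 39). So x ≡ 2 + 29·27 = 785 (mod 1131).
  Combine with x ≡ 33 (mod 44): write x = 785 + 1131·t and require 785 + 1131·t ≡ 33 (mod 44), i.e. 1131·t ≡ 33 − 785 ≡ 40 (mod 44). Since 1131^(−1) ≡ 27 (mod 44) (1131 ≡ 31 (mod 44)), t ≡ 27·40 ≡ 24 (mod 44). So x ≡ 785 + 1131·24 = 27929 (mod 49764).
Unique solution in [0, 49764): x = 27929.

Final answer: x ≡ 27929 (mod 49764); the representative in [0, 49764) is 27929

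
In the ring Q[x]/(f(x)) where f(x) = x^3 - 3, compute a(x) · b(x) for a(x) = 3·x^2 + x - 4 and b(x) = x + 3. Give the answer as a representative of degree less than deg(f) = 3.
First multiply in Q[x] without reducing: a · b = 3·x^3 + 10·x^2 - x - 12. Now divide by f(x) = x^3 - 3, eliminating the leading term at each step:
  leading term 3·x^3: subtract (3)·f(x) = 3·x^3 - 9, leaving 10·x^2 - x - 3
The degree is now < 3, so this is the remainder. Hence a · b ≡ 10·x^2 - x - 3 in Q[x]/(f).

Final answer: a · b ≡ 10·x^2 - x - 3 (mod f(x))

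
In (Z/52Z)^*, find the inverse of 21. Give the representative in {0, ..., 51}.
21^(−1) ≡ 5 (mod 52)

Apply the extended Euclidean algorithm to (52, 21), tracking rows (r, s, t) with s·52 + t·21 = r. Each division r_prev = q·r_cur + r_new produces the new row as (previous row) − q·(current row):
  row A: (52, 1, 0)   [1·52 + 0·21 = 52]
  row B: (21, 0, 1)   [0·52 + 1·21 = 21]
  52 = 2·21 + 10   → row C = row A − 2·row B = (10, 1, −2)   [check: 1·52 − 2·21 = 10]
  21 = 2·10 + 1   → row D = row B − 2·row C = (1, −2, 5)   [check: −2·52 + 5·21 = 1]
  10 = 10·1 + 0   → remainder 0, stop. gcd = 1 (last nonzero row D).
The gcd is 1, so 21 is invertible mod 52. The last nonzero row gives −2·52 + 5·21 = 1, so t = 5. So 21^(−1) ≡ 5 (mod 52). Verify: 21 · 5 = 105 ≡ 1 (mod 52). ✓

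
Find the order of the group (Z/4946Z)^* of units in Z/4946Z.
(Z/4946Z)^* consists of the classes a with gcd(a, 4946) = 1, so its order is φ(4946). φ is multiplicative, with φ(p^e) = p^e − p^(e−1). Factorise 4946 = 2 · 2473. Then
  φ(4946) = (2 − 1) · (2473 − 1) = 1 · 2472 = 2472.
Thus |(Z/4946Z)^*| = 2472.

Final answer: |(Z/4946Z)^*| = 2472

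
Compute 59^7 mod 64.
19

Use repeated squaring. Binary(7) = 111. Walk through the bits of the exponent 7 left-to-right: at each bit after the leading one, square the running value, then multiply by 59 if the bit is 1 (always reducing mod 64):
  bit 1 = 1 (leading): start with 59.
  bit 2 = 1: square 59^2 = 3481 ≡ 25; bit is 1, so multiply 25·59 = 1475 ≡ 3 (mod 64).
  bit 3 = 1: square 3^2 = 9; bit is 1, so multiply 9·59 = 531 ≡ 19 (mod 64).
Final value: 59^7 ≡ 19 (mod 64).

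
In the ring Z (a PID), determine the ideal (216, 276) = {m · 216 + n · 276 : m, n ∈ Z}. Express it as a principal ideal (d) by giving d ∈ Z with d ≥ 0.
In the PID Z, (a, b) is generated by gcd(a, b). Compute gcd(276, 216) with the extended Euclidean algorithm, tracking rows (r, s, t) with s·276 + t·216 = r:
  row A: (276, 1, 0)   [1·276 + 0·216 = 276]
  row B: (216, 0, 1)   [0·276 + 1·216 = 216]
  276 = 1·216 + 60   → row C = row A − 1·row B = (60, 1, −1)   [check: 1·276 − 1·216 = 60]
  216 = 3·60 + 36   → row D = row B − 3·row C = (36, −3, 4)   [check: −3·276 + 4·216 = 36]
  60 = 1·36 + 24   → row E = row C − 1·row D = (24, 4, −5)   [check: 4·276 − 5·216 = 24]
  36 = 1·24 + 12   → row F = row D − 1·row E = (12, −7, 9)   [check: −7·276 + 9·216 = 12]
  24 = 2·12 + 0   → remainder 0, stop. gcd = 12 (last nonzero row F).
So gcd(216, 276) = 12, with Bézout identity −7·276 + 9·216 = 12. Containment (⊇): the Bézout identity exhibits 12 as an element of (216, 276), giving (12) ⊆ (216, 276). Containment (⊆): since 12 | 216 and 12 | 276 (216 = 12·18, 276 = 12·23), every Z-linear combination of 216 and 276 is divisible by 12, so (216, 276) ⊆ (12). Therefore (216, 276) = (12), d = 12.

Final answer: (216, 276) = (12); d = 12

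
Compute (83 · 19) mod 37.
Reduce the factors first: 83 ≡ 9 (mod 37), so 83 · 19 ≡ 9 · 19 (mod 37). 9 · 19 = 171. Dividing by 37: 171 = 4·37 + 23. So (83 · 19) mod 37 = 23.

Final answer: 23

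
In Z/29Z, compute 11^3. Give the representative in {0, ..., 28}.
Use repeated squaring. Binary(3) = 11. Walk through the bits of the exponent 3 left-to-right: at each bit after the leading one, square the running value, then multiply by 11 if the bit is 1 (always reducing mod 29):
  bit 1 = 1 (leading): start with 11.
  bit 2 = 1: square 11^2 = 121 ≡ 5; bit is 1, so multiply 5·11 = 55 ≡ 26 (mod 29).
Final value: 11^3 ≡ 26 (mod 29).

Final answer: 26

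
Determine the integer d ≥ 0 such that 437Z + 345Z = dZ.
In the PID Z, (a, b) is generated by gcd(a, b). Compute gcd(437, 345) with the extended Euclidean algorithm, tracking rows (r, s, t) with s·437 + t·345 = r:
  row A: (437, 1, 0)   [1·437 + 0·345 = 437]
  row B: (345, 0, 1)   [0·437 + 1·345 = 345]
  437 = 1·345 + 92   → row C = row A − 1·row B = (92, 1, −1)   [check: 1·437 − 1·345 = 92]
  345 = 3·92 + 69   → row D = row B − 3·row C = (69, −3, 4)   [check: −3·437 + 4·345 = 69]
  92 = 1·69 + 23   → row E = row C − 1·row D = (23, 4, −5)   [check: 4·437 − 5·345 = 23]
  69 = 3·23 + 0   → remainder 0, stop. gcd = 23 (last nonzero row E).
So gcd(437, 345) = 23, with Bézout identity 4·437 − 5·345 = 23. Containment (⊇): the Bézout identity exhibits 23 as an element of (437, 345), giving (23) ⊆ (437, 345). Containment (⊆): since 23 | 437 and 23 | 345 (437 = 23·19, 345 = 23·15), every Z-linear combination of 437 and 345 is divisible by 23, so (437, 345) ⊆ (23). Therefore (437, 345) = (23), d = 23.

Final answer: (437, 345) = (23); d = 23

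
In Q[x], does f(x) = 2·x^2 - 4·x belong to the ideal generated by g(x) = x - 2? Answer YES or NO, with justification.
YES

In Q[x] the ideal (g) consists of all multiples of g, so f ∈ (g) iff g | f, i.e. iff the remainder of f on division by g is 0. Divide f by g (g is monic, so eliminate the leading term of the running remainder at each step):
  leading term 2·x^2: subtract (2·x)·g(x) = 2·x^2 - 4·x, leaving 0
The remainder is 0, so f(x) = g(x) · h(x) with h(x) = 2·x. Hence g | f, i.e. f ∈ (g).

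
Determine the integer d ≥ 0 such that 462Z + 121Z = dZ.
In the PID Z, (a, b) is generated by gcd(a, b). Compute gcd(462, 121) with the extended Euclidean algorithm, tracking rows (r, s, t) with s·462 + t·121 = r:
  row A: (462, 1, 0)   [1·462 + 0·121 = 462]
  row B: (121, 0, 1)   [0·462 + 1·121 = 121]
  462 = 3·121 + 99   → row C = row A − 3·row B = (99, 1, −3)   [check: 1·462 − 3·121 = 99]
  121 = 1·99 + 22   → row D = row B − 1·row C = (22, −1, 4)   [check: −1·462 + 4·121 = 22]
  99 = 4·22 + 11   → row E = row C − 4·row D = (11, 5, −19)   [check: 5·462 − 19·121 = 11]
  22 = 2·11 + 0   → remainder 0, stop. gcd = 11 (last nonzero row E).
So gcd(462, 121) = 11, with Bézout identity 5·462 − 19·121 = 11. Containment (⊇): the Bézout identity exhibits 11 as an element of (462, 121), giving (11) ⊆ (462, 121). Containment (⊆): since 11 | 462 and 11 | 121 (462 = 11·42, 121 = 11·11), every Z-linear combination of 462 and 121 is divisible by 11, so (462, 121) ⊆ (11). Therefore (462, 121) = (11), d = 11.

Final answer: (462, 121) = (11); d = 11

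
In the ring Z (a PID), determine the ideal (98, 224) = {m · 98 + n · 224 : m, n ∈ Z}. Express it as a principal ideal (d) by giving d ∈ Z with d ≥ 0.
In the PID Z, (a, b) is generated by gcd(a, b). Compute gcd(224, 98) with the extended Euclidean algorithm, tracking rows (r, s, t) with s·224 + t·98 = r:
  row A: (224, 1, 0)   [1·224 + 0·98 = 224]
  row B: (98, 0, 1)   [0·224 + 1·98 = 98]
  224 = 2·98 + 28   → row C = row A − 2·row B = (28, 1, −2)   [check: 1·224 − 2·98 = 28]
  98 = 3·28 + 14   → row D = row B − 3·row C = (14, −3, 7)   [check: −3·224 + 7·98 = 14]
  28 = 2·14 + 0   → remainder 0, stop. gcd = 14 (last nonzero row D).
So gcd(98, 224) = 14, with Bézout identity −3·224 + 7·98 = 14. Containment (⊇): the Bézout identity exhibits 14 as an element of (98, 224), giving (14) ⊆ (98, 224). Containment (⊆): since 14 | 98 and 14 | 224 (98 = 14·7, 224 = 14·16), every Z-linear combination of 98 and 224 is divisible by 14, so (98, 224) ⊆ (14). Therefore (98, 224) = (14), d = 14.

Final answer: (98, 224) = (14); d = 14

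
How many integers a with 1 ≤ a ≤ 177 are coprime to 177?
The number of a ∈ {1, ..., 177} with gcd(a, 177) = 1 is by definition Euler's totient φ(177). φ is multiplicative, with φ(p^e) = p^e − p^(e−1). Factorise 177 = 3 · 59. Then
  φ(177) = (3 − 1) · (59 − 1) = 2 · 58 = 116.
So there are 116 such integers.

Final answer: 116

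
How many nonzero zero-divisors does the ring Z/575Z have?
In Z/575Z each nonzero element is either a unit (gcd with 575 is 1) or a zero-divisor (gcd > 1). The number of units is φ(575): factorise 575 = 5^2 · 23, so φ(575) = (5^2 − 5^1) · (23 − 1) = 20 · 22 = 440. The nonzero elements number 575 − 1 = 574. Hence the nonzero zero-divisors number 574 − 440 = 134.

Final answer: Z/575Z has 134 nonzero zero-divisors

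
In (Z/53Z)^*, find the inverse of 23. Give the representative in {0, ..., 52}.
23^(−1) ≡ 30 (mod 53)

Apply the extended Euclidean algorithm to (53, 23), tracking rows (r, s, t) with s·53 + t·23 = r. Each division r_prev = q·r_cur + r_new produces the new row as (previous row) − q·(current row):
  row A: (53, 1, 0)   [1·53 + 0·23 = 53]
  row B: (23, 0, 1)   [0·53 + 1·23 = 23]
  53 = 2·23 + 7   → row C = row A − 2·row B = (7, 1, −2)   [check: 1·53 − 2·23 = 7]
  23 = 3·7 + 2   → row D = row B − 3·row C = (2, −3, 7)   [check: −3·53 + 7·23 = 2]
  7 = 3·2 + 1   → row E = row C − 3·row D = (1, 10, −23)   [check: 10·53 − 23·23 = 1]
  2 = 2·1 + 0   → remainder 0, stop. gcd = 1 (last nonzero row E).
The gcd is 1, so 23 is invertible mod 53. The last nonzero row gives 10·53 − 23·23 = 1, so t = −23. So 23^(−1) ≡ −23 ≡ 30 (mod 53). Verify: 23 · 30 = 690 ≡ 1 (mod 53). ✓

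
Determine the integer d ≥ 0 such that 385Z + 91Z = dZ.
(385, 91) = (7); d = 7

In the PID Z, (a, b) is generated by gcd(a, b). Compute gcd(385, 91) with the extended Euclidean algorithm, tracking rows (r, s, t) with s·385 + t·91 = r:
  row A: (385, 1, 0)   [1·385 + 0·91 = 385]
  row B: (91, 0, 1)   [0·385 + 1·91 = 91]
  385 = 4·91 + 21   → row C = row A − 4·row B = (21, 1, −4)   [check: 1·385 − 4·91 = 21]
  91 = 4·21 + 7   → row D = row B − 4·row C = (7, −4, 17)   [check: −4·385 + 17·91 = 7]
  21 = 3·7 + 0   → remainder 0, stop. gcd = 7 (last nonzero row D).
So gcd(385, 91) = 7, with Bézout identity −4·385 + 17·91 = 7. Containment (⊇): the Bézout identity exhibits 7 as an element of (385, 91), giving (7) ⊆ (385, 91). Containment (⊆): since 7 | 385 and 7 | 91 (385 = 7·55, 91 = 7·13), every Z-linear combination of 385 and 91 is divisible by 7, so (385, 91) ⊆ (7). Therefore (385, 91) = (7), d = 7.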